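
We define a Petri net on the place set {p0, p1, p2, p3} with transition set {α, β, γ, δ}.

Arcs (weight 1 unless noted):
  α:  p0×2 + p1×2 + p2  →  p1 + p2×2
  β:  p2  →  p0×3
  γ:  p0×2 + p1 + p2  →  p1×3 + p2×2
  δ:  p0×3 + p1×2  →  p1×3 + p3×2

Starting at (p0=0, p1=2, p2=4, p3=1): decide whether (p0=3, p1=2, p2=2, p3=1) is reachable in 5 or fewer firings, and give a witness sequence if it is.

NO — not reachable within 5 firings

depth 0: 1 marking
depth 1: 2 markings reached so far
depth 2: 6 markings reached so far
depth 3: 10 markings reached so far
depth 4: 19 markings reached so far
depth 5: 30 markings reached so far
target is not among the 30 markings reachable within 5 steps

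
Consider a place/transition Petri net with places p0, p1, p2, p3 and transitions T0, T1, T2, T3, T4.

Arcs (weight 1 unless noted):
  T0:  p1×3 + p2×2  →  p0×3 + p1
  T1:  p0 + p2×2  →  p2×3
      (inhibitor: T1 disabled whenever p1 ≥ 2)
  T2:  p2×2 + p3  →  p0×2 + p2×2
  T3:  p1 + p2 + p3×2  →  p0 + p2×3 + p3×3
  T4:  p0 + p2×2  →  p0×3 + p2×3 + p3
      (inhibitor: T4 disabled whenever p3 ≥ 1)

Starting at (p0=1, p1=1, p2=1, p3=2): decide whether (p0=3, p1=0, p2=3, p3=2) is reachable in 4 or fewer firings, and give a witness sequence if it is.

depth 0: 1 marking
depth 1: 2 markings reached so far
depth 2: 4 markings reached so far
depth 3: 7 markings reached so far
depth 4: 10 markings reached so far
target is not among the 10 markings reachable within 4 steps

NO — not reachable within 4 firings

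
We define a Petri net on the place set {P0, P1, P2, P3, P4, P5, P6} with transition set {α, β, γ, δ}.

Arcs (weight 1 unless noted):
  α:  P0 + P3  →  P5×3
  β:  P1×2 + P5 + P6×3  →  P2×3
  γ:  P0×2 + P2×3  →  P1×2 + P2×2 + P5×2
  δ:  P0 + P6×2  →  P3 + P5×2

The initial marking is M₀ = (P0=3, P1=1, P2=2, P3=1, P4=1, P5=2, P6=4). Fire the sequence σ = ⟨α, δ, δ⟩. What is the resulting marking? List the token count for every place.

step 1: fire α:  (P0=3, P1=1, P2=2, P3=1, P4=1, P5=2, P6=4) → (P0=2, P1=1, P2=2, P3=0, P4=1, P5=5, P6=4)
step 2: fire δ:  (P0=2, P1=1, P2=2, P3=0, P4=1, P5=5, P6=4) → (P0=1, P1=1, P2=2, P3=1, P4=1, P5=7, P6=2)
step 3: fire δ:  (P0=1, P1=1, P2=2, P3=1, P4=1, P5=7, P6=2) → (P0=0, P1=1, P2=2, P3=2, P4=1, P5=9, P6=0)

(P0=0, P1=1, P2=2, P3=2, P4=1, P5=9, P6=0)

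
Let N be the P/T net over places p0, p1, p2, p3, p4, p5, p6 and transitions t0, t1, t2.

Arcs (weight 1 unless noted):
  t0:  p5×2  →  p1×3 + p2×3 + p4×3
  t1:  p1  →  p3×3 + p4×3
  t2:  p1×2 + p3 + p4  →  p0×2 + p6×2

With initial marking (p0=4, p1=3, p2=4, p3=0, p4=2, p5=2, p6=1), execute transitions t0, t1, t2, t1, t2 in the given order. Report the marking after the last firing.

step 1: fire t0:  (p0=4, p1=3, p2=4, p3=0, p4=2, p5=2, p6=1) → (p0=4, p1=6, p2=7, p3=0, p4=5, p5=0, p6=1)
step 2: fire t1:  (p0=4, p1=6, p2=7, p3=0, p4=5, p5=0, p6=1) → (p0=4, p1=5, p2=7, p3=3, p4=8, p5=0, p6=1)
step 3: fire t2:  (p0=4, p1=5, p2=7, p3=3, p4=8, p5=0, p6=1) → (p0=6, p1=3, p2=7, p3=2, p4=7, p5=0, p6=3)
step 4: fire t1:  (p0=6, p1=3, p2=7, p3=2, p4=7, p5=0, p6=3) → (p0=6, p1=2, p2=7, p3=5, p4=10, p5=0, p6=3)
step 5: fire t2:  (p0=6, p1=2, p2=7, p3=5, p4=10, p5=0, p6=3) → (p0=8, p1=0, p2=7, p3=4, p4=9, p5=0, p6=5)

(p0=8, p1=0, p2=7, p3=4, p4=9, p5=0, p6=5)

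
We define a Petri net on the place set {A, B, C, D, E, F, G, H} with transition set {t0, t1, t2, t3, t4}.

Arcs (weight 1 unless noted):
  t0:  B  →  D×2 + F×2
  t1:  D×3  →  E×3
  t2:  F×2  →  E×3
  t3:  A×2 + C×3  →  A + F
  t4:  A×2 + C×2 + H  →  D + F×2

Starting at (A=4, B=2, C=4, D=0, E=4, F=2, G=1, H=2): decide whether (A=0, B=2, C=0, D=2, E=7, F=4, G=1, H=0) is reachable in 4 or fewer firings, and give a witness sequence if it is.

step 1: fire t2:  (A=4, B=2, C=4, D=0, E=4, F=2, G=1, H=2) → (A=4, B=2, C=4, D=0, E=7, F=0, G=1, H=2)
step 2: fire t4:  (A=4, B=2, C=4, D=0, E=7, F=0, G=1, H=2) → (A=2, B=2, C=2, D=1, E=7, F=2, G=1, H=1)
step 3: fire t4:  (A=2, B=2, C=2, D=1, E=7, F=2, G=1, H=1) → (A=0, B=2, C=0, D=2, E=7, F=4, G=1, H=0)

YES — reachable via ⟨t2, t4, t4⟩ (3 firings)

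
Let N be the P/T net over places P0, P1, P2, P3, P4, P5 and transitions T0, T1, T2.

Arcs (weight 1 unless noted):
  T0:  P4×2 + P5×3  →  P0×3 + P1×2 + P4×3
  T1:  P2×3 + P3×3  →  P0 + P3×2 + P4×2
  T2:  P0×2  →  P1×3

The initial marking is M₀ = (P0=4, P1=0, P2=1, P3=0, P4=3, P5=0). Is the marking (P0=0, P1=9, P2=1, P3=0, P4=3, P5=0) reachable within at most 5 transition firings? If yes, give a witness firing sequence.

NO — not reachable within 5 firings

depth 0: 1 marking
depth 1: 2 markings reached so far
depth 2: 3 markings reached so far
depth 3: 3 markings reached so far
(frontier empty at depth 3; search complete)
target is not among the 3 markings reachable within 5 steps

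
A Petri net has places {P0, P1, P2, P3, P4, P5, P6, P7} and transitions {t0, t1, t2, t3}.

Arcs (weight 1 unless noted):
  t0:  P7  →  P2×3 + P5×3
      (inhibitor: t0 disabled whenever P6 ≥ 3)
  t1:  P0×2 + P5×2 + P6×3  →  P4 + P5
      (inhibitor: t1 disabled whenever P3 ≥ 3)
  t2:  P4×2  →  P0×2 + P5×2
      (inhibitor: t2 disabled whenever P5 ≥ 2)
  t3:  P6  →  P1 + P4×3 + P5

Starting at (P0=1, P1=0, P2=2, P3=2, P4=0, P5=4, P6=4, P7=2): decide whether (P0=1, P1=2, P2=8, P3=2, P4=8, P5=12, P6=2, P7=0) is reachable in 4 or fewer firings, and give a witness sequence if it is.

depth 0: 1 marking
depth 1: 2 markings reached so far
depth 2: 3 markings reached so far
depth 3: 5 markings reached so far
depth 4: 8 markings reached so far
target is not among the 8 markings reachable within 4 steps

NO — not reachable within 4 firings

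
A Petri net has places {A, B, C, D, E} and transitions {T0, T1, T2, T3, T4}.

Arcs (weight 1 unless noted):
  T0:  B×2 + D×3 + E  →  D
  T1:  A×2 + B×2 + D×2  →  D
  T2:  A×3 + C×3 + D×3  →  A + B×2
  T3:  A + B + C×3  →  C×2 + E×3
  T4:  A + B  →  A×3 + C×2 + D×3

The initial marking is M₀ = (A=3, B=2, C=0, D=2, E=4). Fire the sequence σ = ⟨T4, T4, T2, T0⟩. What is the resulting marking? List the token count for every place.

(A=5, B=0, C=1, D=3, E=3)

step 1: fire T4:  (A=3, B=2, C=0, D=2, E=4) → (A=5, B=1, C=2, D=5, E=4)
step 2: fire T4:  (A=5, B=1, C=2, D=5, E=4) → (A=7, B=0, C=4, D=8, E=4)
step 3: fire T2:  (A=7, B=0, C=4, D=8, E=4) → (A=5, B=2, C=1, D=5, E=4)
step 4: fire T0:  (A=5, B=2, C=1, D=5, E=4) → (A=5, B=0, C=1, D=3, E=3)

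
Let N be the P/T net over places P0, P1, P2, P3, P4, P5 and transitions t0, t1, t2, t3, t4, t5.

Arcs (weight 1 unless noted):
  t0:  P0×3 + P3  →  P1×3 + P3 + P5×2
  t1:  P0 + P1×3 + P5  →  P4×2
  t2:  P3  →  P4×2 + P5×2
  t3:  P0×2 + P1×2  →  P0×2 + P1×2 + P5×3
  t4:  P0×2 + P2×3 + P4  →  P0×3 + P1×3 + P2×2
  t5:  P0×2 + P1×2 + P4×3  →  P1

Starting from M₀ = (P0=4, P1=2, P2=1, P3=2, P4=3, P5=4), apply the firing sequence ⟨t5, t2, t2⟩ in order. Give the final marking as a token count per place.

step 1: fire t5:  (P0=4, P1=2, P2=1, P3=2, P4=3, P5=4) → (P0=2, P1=1, P2=1, P3=2, P4=0, P5=4)
step 2: fire t2:  (P0=2, P1=1, P2=1, P3=2, P4=0, P5=4) → (P0=2, P1=1, P2=1, P3=1, P4=2, P5=6)
step 3: fire t2:  (P0=2, P1=1, P2=1, P3=1, P4=2, P5=6) → (P0=2, P1=1, P2=1, P3=0, P4=4, P5=8)

(P0=2, P1=1, P2=1, P3=0, P4=4, P5=8)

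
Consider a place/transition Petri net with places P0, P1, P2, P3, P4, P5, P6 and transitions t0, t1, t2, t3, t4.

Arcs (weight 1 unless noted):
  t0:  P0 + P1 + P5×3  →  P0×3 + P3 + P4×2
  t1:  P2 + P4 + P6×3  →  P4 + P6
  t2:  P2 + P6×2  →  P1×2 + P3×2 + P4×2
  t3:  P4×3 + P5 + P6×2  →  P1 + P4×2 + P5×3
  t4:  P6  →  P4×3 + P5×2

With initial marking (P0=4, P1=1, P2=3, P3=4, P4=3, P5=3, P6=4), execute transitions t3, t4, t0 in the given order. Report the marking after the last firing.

(P0=6, P1=1, P2=3, P3=5, P4=7, P5=4, P6=1)

step 1: fire t3:  (P0=4, P1=1, P2=3, P3=4, P4=3, P5=3, P6=4) → (P0=4, P1=2, P2=3, P3=4, P4=2, P5=5, P6=2)
step 2: fire t4:  (P0=4, P1=2, P2=3, P3=4, P4=2, P5=5, P6=2) → (P0=4, P1=2, P2=3, P3=4, P4=5, P5=7, P6=1)
step 3: fire t0:  (P0=4, P1=2, P2=3, P3=4, P4=5, P5=7, P6=1) → (P0=6, P1=1, P2=3, P3=5, P4=7, P5=4, P6=1)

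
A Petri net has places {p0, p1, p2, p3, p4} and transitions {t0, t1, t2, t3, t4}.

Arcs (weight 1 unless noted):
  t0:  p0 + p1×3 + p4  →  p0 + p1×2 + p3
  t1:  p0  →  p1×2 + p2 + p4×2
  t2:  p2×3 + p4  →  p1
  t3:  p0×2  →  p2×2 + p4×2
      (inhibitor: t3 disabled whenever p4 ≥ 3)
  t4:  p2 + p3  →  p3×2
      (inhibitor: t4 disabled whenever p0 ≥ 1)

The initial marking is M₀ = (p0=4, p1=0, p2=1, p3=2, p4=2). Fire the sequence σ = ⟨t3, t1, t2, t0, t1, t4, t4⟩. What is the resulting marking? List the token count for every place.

(p0=0, p1=4, p2=0, p3=5, p4=6)

step 1: fire t3:  (p0=4, p1=0, p2=1, p3=2, p4=2) → (p0=2, p1=0, p2=3, p3=2, p4=4)
step 2: fire t1:  (p0=2, p1=0, p2=3, p3=2, p4=4) → (p0=1, p1=2, p2=4, p3=2, p4=6)
step 3: fire t2:  (p0=1, p1=2, p2=4, p3=2, p4=6) → (p0=1, p1=3, p2=1, p3=2, p4=5)
step 4: fire t0:  (p0=1, p1=3, p2=1, p3=2, p4=5) → (p0=1, p1=2, p2=1, p3=3, p4=4)
step 5: fire t1:  (p0=1, p1=2, p2=1, p3=3, p4=4) → (p0=0, p1=4, p2=2, p3=3, p4=6)
step 6: fire t4:  (p0=0, p1=4, p2=2, p3=3, p4=6) → (p0=0, p1=4, p2=1, p3=4, p4=6)
step 7: fire t4:  (p0=0, p1=4, p2=1, p3=4, p4=6) → (p0=0, p1=4, p2=0, p3=5, p4=6)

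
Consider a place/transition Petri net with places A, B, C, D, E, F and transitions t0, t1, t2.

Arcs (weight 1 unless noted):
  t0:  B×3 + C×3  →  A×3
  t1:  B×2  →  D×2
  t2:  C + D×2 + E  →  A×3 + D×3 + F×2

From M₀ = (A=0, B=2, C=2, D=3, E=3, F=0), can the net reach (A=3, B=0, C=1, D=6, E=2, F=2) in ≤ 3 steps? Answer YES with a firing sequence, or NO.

YES — reachable via ⟨t1, t2⟩ (2 firings)

step 1: fire t1:  (A=0, B=2, C=2, D=3, E=3, F=0) → (A=0, B=0, C=2, D=5, E=3, F=0)
step 2: fire t2:  (A=0, B=0, C=2, D=5, E=3, F=0) → (A=3, B=0, C=1, D=6, E=2, F=2)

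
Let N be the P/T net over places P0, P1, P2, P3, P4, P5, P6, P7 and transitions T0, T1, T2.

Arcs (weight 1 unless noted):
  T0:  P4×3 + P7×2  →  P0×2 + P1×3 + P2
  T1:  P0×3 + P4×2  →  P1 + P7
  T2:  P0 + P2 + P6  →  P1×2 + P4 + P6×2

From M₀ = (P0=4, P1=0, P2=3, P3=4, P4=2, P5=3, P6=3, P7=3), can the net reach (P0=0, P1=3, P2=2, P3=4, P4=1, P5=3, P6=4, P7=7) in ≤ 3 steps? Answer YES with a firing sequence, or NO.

depth 0: 1 marking
depth 1: 3 markings reached so far
depth 2: 6 markings reached so far
depth 3: 8 markings reached so far
target is not among the 8 markings reachable within 3 steps

NO — not reachable within 3 firings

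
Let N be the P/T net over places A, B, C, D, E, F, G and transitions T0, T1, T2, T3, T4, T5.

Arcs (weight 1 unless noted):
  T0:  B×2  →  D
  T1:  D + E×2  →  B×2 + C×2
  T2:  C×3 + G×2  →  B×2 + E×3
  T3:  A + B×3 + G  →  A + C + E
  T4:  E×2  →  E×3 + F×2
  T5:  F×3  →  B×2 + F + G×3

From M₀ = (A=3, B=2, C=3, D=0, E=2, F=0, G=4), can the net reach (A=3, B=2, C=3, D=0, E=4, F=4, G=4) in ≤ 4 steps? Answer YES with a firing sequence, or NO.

YES — reachable via ⟨T4, T4⟩ (2 firings)

step 1: fire T4:  (A=3, B=2, C=3, D=0, E=2, F=0, G=4) → (A=3, B=2, C=3, D=0, E=3, F=2, G=4)
step 2: fire T4:  (A=3, B=2, C=3, D=0, E=3, F=2, G=4) → (A=3, B=2, C=3, D=0, E=4, F=4, G=4)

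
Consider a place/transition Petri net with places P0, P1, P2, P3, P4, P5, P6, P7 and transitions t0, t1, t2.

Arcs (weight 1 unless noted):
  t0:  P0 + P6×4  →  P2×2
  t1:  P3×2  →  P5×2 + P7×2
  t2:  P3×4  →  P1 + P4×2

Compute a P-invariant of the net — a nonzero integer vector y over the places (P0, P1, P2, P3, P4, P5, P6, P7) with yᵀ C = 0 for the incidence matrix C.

y = (P0:2, P1:0, P2:1, P3:0, P4:0, P5:0, P6:0, P7:0)

Incidence matrix C (rows=places, cols=transitions):
       t0   t1   t2
   P0  -1    0    0
   P1   0    0    1
   P2   2    0    0
   P3   0   -2   -4
   P4   0    0    2
   P5   0    2    0
   P6  -4    0    0
   P7   0    2    0

Candidate y = [2, 0, 1, 0, 0, 0, 0, 0]; check y·C column-wise:
  col t0: 2·-1 + 1·2 + 0·-4 = 0
  col t1: 2·0 + 1·0 + 0·-2 + 0·2 + 0·2 = 0
  col t2: 2·0 + 0·1 + 1·0 + 0·-4 + 0·2 = 0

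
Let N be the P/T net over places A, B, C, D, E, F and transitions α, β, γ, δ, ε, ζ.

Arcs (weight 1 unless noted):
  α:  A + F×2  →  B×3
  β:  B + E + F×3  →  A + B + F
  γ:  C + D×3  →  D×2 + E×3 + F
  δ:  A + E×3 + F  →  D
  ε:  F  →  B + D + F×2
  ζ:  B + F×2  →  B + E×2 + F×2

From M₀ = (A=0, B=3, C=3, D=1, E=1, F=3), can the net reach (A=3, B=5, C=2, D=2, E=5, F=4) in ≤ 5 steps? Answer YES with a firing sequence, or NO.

NO — not reachable within 5 firings

depth 0: 1 marking
depth 1: 4 markings reached so far
depth 2: 9 markings reached so far
depth 3: 18 markings reached so far
depth 4: 33 markings reached so far
depth 5: 59 markings reached so far
target is not among the 59 markings reachable within 5 steps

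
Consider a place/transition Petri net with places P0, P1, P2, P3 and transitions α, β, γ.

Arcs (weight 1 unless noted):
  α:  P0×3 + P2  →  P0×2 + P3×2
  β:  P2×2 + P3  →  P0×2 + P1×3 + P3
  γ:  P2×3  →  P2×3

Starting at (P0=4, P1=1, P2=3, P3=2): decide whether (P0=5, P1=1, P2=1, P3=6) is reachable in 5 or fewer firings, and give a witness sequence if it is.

NO — not reachable within 5 firings

depth 0: 1 marking
depth 1: 3 markings reached so far
depth 2: 5 markings reached so far
depth 3: 5 markings reached so far
(frontier empty at depth 3; search complete)
target is not among the 5 markings reachable within 5 steps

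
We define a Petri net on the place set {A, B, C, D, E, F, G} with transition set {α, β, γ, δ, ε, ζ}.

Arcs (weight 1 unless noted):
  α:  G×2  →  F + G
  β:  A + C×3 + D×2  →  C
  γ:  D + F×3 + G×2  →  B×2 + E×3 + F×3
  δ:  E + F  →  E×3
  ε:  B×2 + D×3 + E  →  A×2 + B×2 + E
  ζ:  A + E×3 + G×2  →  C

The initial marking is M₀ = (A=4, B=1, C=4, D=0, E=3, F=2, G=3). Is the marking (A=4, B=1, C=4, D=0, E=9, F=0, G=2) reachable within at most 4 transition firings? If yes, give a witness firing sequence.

step 1: fire α:  (A=4, B=1, C=4, D=0, E=3, F=2, G=3) → (A=4, B=1, C=4, D=0, E=3, F=3, G=2)
step 2: fire δ:  (A=4, B=1, C=4, D=0, E=3, F=3, G=2) → (A=4, B=1, C=4, D=0, E=5, F=2, G=2)
step 3: fire δ:  (A=4, B=1, C=4, D=0, E=5, F=2, G=2) → (A=4, B=1, C=4, D=0, E=7, F=1, G=2)
step 4: fire δ:  (A=4, B=1, C=4, D=0, E=7, F=1, G=2) → (A=4, B=1, C=4, D=0, E=9, F=0, G=2)

YES — reachable via ⟨α, δ, δ, δ⟩ (4 firings)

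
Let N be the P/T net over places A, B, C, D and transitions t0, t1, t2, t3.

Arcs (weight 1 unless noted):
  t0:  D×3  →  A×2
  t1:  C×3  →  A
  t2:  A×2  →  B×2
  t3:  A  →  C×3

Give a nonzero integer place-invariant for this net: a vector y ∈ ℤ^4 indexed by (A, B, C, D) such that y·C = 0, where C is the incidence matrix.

Incidence matrix C (rows=places, cols=transitions):
       t0   t1   t2   t3
    A   2    1   -2   -1
    B   0    0    2    0
    C   0   -3    0    3
    D  -3    0    0    0

Candidate y = [3, 3, 1, 2]; check y·C column-wise:
  col t0: 3·2 + 3·0 + 1·0 + 2·-3 = 0
  col t1: 3·1 + 3·0 + 1·-3 + 2·0 = 0
  col t2: 3·-2 + 3·2 + 1·0 + 2·0 = 0
  col t3: 3·-1 + 3·0 + 1·3 + 2·0 = 0

y = (A:3, B:3, C:1, D:2)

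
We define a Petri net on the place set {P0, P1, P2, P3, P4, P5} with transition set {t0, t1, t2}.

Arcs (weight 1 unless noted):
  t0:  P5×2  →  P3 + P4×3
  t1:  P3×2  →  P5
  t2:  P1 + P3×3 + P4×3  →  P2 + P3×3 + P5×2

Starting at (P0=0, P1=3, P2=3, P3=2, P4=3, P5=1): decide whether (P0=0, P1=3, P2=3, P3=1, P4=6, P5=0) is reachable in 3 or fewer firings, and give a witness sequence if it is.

YES — reachable via ⟨t1, t0⟩ (2 firings)

step 1: fire t1:  (P0=0, P1=3, P2=3, P3=2, P4=3, P5=1) → (P0=0, P1=3, P2=3, P3=0, P4=3, P5=2)
step 2: fire t0:  (P0=0, P1=3, P2=3, P3=0, P4=3, P5=2) → (P0=0, P1=3, P2=3, P3=1, P4=6, P5=0)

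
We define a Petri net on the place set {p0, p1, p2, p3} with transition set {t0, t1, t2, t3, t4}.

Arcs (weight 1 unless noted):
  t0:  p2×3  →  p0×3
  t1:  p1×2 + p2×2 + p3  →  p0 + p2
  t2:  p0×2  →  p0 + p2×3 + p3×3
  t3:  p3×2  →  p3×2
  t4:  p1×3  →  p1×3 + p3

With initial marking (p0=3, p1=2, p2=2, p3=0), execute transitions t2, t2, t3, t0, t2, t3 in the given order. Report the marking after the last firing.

(p0=3, p1=2, p2=8, p3=9)

step 1: fire t2:  (p0=3, p1=2, p2=2, p3=0) → (p0=2, p1=2, p2=5, p3=3)
step 2: fire t2:  (p0=2, p1=2, p2=5, p3=3) → (p0=1, p1=2, p2=8, p3=6)
step 3: fire t3:  (p0=1, p1=2, p2=8, p3=6) → (p0=1, p1=2, p2=8, p3=6)
step 4: fire t0:  (p0=1, p1=2, p2=8, p3=6) → (p0=4, p1=2, p2=5, p3=6)
step 5: fire t2:  (p0=4, p1=2, p2=5, p3=6) → (p0=3, p1=2, p2=8, p3=9)
step 6: fire t3:  (p0=3, p1=2, p2=8, p3=9) → (p0=3, p1=2, p2=8, p3=9)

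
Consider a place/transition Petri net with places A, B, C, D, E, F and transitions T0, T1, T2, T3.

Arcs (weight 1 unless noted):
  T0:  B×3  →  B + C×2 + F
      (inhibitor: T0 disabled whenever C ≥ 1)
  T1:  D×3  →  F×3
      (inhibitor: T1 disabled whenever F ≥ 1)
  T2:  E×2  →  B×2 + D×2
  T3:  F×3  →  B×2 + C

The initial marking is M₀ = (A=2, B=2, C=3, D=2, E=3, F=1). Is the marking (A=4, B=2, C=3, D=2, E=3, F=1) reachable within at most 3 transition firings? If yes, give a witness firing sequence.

depth 0: 1 marking
depth 1: 2 markings reached so far
depth 2: 2 markings reached so far
(frontier empty at depth 2; search complete)
target is not among the 2 markings reachable within 3 steps

NO — not reachable within 3 firings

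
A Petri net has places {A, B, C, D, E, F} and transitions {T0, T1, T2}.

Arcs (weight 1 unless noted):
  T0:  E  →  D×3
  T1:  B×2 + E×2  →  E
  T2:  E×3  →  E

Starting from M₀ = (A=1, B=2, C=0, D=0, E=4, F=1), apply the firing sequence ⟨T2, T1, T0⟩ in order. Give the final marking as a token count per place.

step 1: fire T2:  (A=1, B=2, C=0, D=0, E=4, F=1) → (A=1, B=2, C=0, D=0, E=2, F=1)
step 2: fire T1:  (A=1, B=2, C=0, D=0, E=2, F=1) → (A=1, B=0, C=0, D=0, E=1, F=1)
step 3: fire T0:  (A=1, B=0, C=0, D=0, E=1, F=1) → (A=1, B=0, C=0, D=3, E=0, F=1)

(A=1, B=0, C=0, D=3, E=0, F=1)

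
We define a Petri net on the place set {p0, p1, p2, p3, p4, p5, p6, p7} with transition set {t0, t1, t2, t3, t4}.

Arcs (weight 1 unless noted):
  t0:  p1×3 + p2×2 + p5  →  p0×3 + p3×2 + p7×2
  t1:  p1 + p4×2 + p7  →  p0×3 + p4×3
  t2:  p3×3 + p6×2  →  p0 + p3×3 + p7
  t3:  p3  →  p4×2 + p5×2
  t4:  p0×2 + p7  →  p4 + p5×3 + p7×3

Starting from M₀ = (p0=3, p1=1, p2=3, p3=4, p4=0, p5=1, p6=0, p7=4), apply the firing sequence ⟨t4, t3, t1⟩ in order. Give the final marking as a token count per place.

step 1: fire t4:  (p0=3, p1=1, p2=3, p3=4, p4=0, p5=1, p6=0, p7=4) → (p0=1, p1=1, p2=3, p3=4, p4=1, p5=4, p6=0, p7=6)
step 2: fire t3:  (p0=1, p1=1, p2=3, p3=4, p4=1, p5=4, p6=0, p7=6) → (p0=1, p1=1, p2=3, p3=3, p4=3, p5=6, p6=0, p7=6)
step 3: fire t1:  (p0=1, p1=1, p2=3, p3=3, p4=3, p5=6, p6=0, p7=6) → (p0=4, p1=0, p2=3, p3=3, p4=4, p5=6, p6=0, p7=5)

(p0=4, p1=0, p2=3, p3=3, p4=4, p5=6, p6=0, p7=5)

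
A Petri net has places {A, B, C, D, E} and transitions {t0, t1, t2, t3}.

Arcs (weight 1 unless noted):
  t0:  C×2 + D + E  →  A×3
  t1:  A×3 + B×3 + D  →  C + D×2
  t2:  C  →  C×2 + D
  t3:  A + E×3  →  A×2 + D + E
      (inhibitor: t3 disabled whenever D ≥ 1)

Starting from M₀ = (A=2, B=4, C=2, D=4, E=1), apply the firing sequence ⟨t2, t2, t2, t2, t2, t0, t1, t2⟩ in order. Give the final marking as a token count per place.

step 1: fire t2:  (A=2, B=4, C=2, D=4, E=1) → (A=2, B=4, C=3, D=5, E=1)
step 2: fire t2:  (A=2, B=4, C=3, D=5, E=1) → (A=2, B=4, C=4, D=6, E=1)
step 3: fire t2:  (A=2, B=4, C=4, D=6, E=1) → (A=2, B=4, C=5, D=7, E=1)
step 4: fire t2:  (A=2, B=4, C=5, D=7, E=1) → (A=2, B=4, C=6, D=8, E=1)
step 5: fire t2:  (A=2, B=4, C=6, D=8, E=1) → (A=2, B=4, C=7, D=9, E=1)
step 6: fire t0:  (A=2, B=4, C=7, D=9, E=1) → (A=5, B=4, C=5, D=8, E=0)
step 7: fire t1:  (A=5, B=4, C=5, D=8, E=0) → (A=2, B=1, C=6, D=9, E=0)
step 8: fire t2:  (A=2, B=1, C=6, D=9, E=0) → (A=2, B=1, C=7, D=10, E=0)

(A=2, B=1, C=7, D=10, E=0)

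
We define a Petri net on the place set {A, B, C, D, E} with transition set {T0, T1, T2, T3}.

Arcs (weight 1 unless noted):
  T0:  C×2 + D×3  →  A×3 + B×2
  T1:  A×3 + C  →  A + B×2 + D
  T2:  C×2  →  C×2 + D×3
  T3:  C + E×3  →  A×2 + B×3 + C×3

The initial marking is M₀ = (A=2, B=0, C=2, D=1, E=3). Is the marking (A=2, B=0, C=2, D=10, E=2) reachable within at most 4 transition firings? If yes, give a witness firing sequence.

depth 0: 1 marking
depth 1: 3 markings reached so far
depth 2: 7 markings reached so far
depth 3: 12 markings reached so far
depth 4: 18 markings reached so far
target is not among the 18 markings reachable within 4 steps

NO — not reachable within 4 firings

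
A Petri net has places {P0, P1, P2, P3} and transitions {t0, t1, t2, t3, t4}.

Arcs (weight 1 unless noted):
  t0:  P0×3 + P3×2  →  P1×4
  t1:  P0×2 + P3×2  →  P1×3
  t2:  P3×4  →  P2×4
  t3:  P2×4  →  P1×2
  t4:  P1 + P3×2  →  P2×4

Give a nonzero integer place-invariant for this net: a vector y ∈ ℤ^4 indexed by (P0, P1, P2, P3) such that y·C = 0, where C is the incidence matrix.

Incidence matrix C (rows=places, cols=transitions):
       t0   t1   t2   t3   t4
   P0  -3   -2    0    0    0
   P1   4    3    0    2   -1
   P2   0    0    4   -4    4
   P3  -2   -2   -4    0   -2

Candidate y = [2, 2, 1, 1]; check y·C column-wise:
  col t0: 2·-3 + 2·4 + 1·0 + 1·-2 = 0
  col t1: 2·-2 + 2·3 + 1·0 + 1·-2 = 0
  col t2: 2·0 + 2·0 + 1·4 + 1·-4 = 0
  col t3: 2·0 + 2·2 + 1·-4 + 1·0 = 0
  col t4: 2·0 + 2·-1 + 1·4 + 1·-2 = 0

y = (P0:2, P1:2, P2:1, P3:1)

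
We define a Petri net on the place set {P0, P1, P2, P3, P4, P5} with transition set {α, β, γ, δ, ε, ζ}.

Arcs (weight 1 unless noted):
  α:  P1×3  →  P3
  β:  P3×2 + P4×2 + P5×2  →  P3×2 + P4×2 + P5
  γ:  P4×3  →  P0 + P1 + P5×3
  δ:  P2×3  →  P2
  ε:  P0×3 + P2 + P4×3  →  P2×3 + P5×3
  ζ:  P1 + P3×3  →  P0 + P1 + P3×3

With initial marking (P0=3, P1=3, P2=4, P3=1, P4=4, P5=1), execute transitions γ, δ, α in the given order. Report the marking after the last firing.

step 1: fire γ:  (P0=3, P1=3, P2=4, P3=1, P4=4, P5=1) → (P0=4, P1=4, P2=4, P3=1, P4=1, P5=4)
step 2: fire δ:  (P0=4, P1=4, P2=4, P3=1, P4=1, P5=4) → (P0=4, P1=4, P2=2, P3=1, P4=1, P5=4)
step 3: fire α:  (P0=4, P1=4, P2=2, P3=1, P4=1, P5=4) → (P0=4, P1=1, P2=2, P3=2, P4=1, P5=4)

(P0=4, P1=1, P2=2, P3=2, P4=1, P5=4)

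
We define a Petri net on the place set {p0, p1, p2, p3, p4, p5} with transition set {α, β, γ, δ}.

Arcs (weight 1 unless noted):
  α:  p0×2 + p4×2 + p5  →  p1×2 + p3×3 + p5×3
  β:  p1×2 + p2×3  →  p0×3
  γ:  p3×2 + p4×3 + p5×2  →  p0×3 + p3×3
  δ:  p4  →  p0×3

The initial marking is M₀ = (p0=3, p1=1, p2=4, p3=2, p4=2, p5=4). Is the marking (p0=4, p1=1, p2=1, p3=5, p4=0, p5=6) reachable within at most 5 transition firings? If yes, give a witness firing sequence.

step 1: fire α:  (p0=3, p1=1, p2=4, p3=2, p4=2, p5=4) → (p0=1, p1=3, p2=4, p3=5, p4=0, p5=6)
step 2: fire β:  (p0=1, p1=3, p2=4, p3=5, p4=0, p5=6) → (p0=4, p1=1, p2=1, p3=5, p4=0, p5=6)

YES — reachable via ⟨α, β⟩ (2 firings)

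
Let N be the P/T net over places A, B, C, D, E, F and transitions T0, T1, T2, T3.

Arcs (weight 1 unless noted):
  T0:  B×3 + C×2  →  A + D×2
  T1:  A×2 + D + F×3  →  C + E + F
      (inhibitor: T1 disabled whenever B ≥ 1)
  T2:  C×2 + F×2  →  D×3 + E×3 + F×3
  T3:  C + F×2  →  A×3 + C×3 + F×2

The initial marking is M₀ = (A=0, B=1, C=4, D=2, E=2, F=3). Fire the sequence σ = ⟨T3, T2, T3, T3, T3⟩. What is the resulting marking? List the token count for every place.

(A=12, B=1, C=10, D=5, E=5, F=4)

step 1: fire T3:  (A=0, B=1, C=4, D=2, E=2, F=3) → (A=3, B=1, C=6, D=2, E=2, F=3)
step 2: fire T2:  (A=3, B=1, C=6, D=2, E=2, F=3) → (A=3, B=1, C=4, D=5, E=5, F=4)
step 3: fire T3:  (A=3, B=1, C=4, D=5, E=5, F=4) → (A=6, B=1, C=6, D=5, E=5, F=4)
step 4: fire T3:  (A=6, B=1, C=6, D=5, E=5, F=4) → (A=9, B=1, C=8, D=5, E=5, F=4)
step 5: fire T3:  (A=9, B=1, C=8, D=5, E=5, F=4) → (A=12, B=1, C=10, D=5, E=5, F=4)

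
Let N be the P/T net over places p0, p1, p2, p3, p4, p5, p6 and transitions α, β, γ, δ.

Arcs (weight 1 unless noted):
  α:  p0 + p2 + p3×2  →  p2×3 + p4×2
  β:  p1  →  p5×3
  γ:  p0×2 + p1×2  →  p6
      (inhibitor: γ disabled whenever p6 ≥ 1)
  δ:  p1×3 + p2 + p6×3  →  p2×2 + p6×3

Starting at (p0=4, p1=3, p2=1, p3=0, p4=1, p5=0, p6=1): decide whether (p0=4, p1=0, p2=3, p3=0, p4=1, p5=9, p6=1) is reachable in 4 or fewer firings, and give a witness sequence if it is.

NO — not reachable within 4 firings

depth 0: 1 marking
depth 1: 2 markings reached so far
depth 2: 3 markings reached so far
depth 3: 4 markings reached so far
depth 4: 4 markings reached so far
(frontier empty at depth 4; search complete)
target is not among the 4 markings reachable within 4 steps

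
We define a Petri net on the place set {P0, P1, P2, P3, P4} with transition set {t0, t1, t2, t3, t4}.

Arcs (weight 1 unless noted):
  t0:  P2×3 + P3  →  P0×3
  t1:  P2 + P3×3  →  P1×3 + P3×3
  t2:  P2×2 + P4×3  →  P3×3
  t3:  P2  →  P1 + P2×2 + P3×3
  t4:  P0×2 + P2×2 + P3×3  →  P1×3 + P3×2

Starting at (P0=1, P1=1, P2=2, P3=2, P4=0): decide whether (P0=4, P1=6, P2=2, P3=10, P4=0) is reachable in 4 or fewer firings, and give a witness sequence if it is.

NO — not reachable within 4 firings

depth 0: 1 marking
depth 1: 2 markings reached so far
depth 2: 5 markings reached so far
depth 3: 9 markings reached so far
depth 4: 15 markings reached so far
target is not among the 15 markings reachable within 4 steps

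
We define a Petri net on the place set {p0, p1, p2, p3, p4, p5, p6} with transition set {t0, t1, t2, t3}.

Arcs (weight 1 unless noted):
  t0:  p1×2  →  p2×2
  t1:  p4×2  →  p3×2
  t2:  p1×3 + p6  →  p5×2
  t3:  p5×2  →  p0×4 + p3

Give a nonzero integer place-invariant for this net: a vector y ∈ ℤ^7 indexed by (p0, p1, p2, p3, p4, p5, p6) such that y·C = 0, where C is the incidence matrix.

y = (p0:1, p1:0, p2:0, p3:-4, p4:-4, p5:0, p6:0)

Incidence matrix C (rows=places, cols=transitions):
       t0   t1   t2   t3
   p0   0    0    0    4
   p1  -2    0   -3    0
   p2   2    0    0    0
   p3   0    2    0    1
   p4   0   -2    0    0
   p5   0    0    2   -2
   p6   0    0   -1    0

Candidate y = [1, 0, 0, -4, -4, 0, 0]; check y·C column-wise:
  col t0: 1·0 + 0·-2 + 0·2 + -4·0 + -4·0 = 0
  col t1: 1·0 + -4·2 + -4·-2 = 0
  col t2: 1·0 + 0·-3 + -4·0 + -4·0 + 0·2 + 0·-1 = 0
  col t3: 1·4 + -4·1 + -4·0 + 0·-2 = 0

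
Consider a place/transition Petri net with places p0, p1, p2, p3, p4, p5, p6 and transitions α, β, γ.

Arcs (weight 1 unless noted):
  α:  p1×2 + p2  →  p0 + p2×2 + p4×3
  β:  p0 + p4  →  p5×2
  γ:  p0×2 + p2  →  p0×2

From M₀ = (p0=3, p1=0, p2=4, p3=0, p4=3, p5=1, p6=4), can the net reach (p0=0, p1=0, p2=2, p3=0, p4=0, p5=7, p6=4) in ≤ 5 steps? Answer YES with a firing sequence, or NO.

YES — reachable via ⟨β, γ, γ, β, β⟩ (5 firings)

step 1: fire β:  (p0=3, p1=0, p2=4, p3=0, p4=3, p5=1, p6=4) → (p0=2, p1=0, p2=4, p3=0, p4=2, p5=3, p6=4)
step 2: fire γ:  (p0=2, p1=0, p2=4, p3=0, p4=2, p5=3, p6=4) → (p0=2, p1=0, p2=3, p3=0, p4=2, p5=3, p6=4)
step 3: fire γ:  (p0=2, p1=0, p2=3, p3=0, p4=2, p5=3, p6=4) → (p0=2, p1=0, p2=2, p3=0, p4=2, p5=3, p6=4)
step 4: fire β:  (p0=2, p1=0, p2=2, p3=0, p4=2, p5=3, p6=4) → (p0=1, p1=0, p2=2, p3=0, p4=1, p5=5, p6=4)
step 5: fire β:  (p0=1, p1=0, p2=2, p3=0, p4=1, p5=5, p6=4) → (p0=0, p1=0, p2=2, p3=0, p4=0, p5=7, p6=4)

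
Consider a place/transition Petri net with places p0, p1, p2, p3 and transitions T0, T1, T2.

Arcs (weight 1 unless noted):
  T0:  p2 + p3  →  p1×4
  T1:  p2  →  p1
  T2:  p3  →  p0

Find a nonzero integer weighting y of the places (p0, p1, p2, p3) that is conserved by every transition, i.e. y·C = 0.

y = (p0:3, p1:1, p2:1, p3:3)

Incidence matrix C (rows=places, cols=transitions):
       T0   T1   T2
   p0   0    0    1
   p1   4    1    0
   p2  -1   -1    0
   p3  -1    0   -1

Candidate y = [3, 1, 1, 3]; check y·C column-wise:
  col T0: 3·0 + 1·4 + 1·-1 + 3·-1 = 0
  col T1: 3·0 + 1·1 + 1·-1 + 3·0 = 0
  col T2: 3·1 + 1·0 + 1·0 + 3·-1 = 0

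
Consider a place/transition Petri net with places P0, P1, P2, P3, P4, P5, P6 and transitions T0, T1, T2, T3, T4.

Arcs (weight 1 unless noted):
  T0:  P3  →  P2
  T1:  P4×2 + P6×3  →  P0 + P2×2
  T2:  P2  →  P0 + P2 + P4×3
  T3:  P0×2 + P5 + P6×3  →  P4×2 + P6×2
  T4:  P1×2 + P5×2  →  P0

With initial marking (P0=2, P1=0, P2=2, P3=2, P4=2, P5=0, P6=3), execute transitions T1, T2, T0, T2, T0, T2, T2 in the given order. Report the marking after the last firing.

(P0=7, P1=0, P2=6, P3=0, P4=12, P5=0, P6=0)

step 1: fire T1:  (P0=2, P1=0, P2=2, P3=2, P4=2, P5=0, P6=3) → (P0=3, P1=0, P2=4, P3=2, P4=0, P5=0, P6=0)
step 2: fire T2:  (P0=3, P1=0, P2=4, P3=2, P4=0, P5=0, P6=0) → (P0=4, P1=0, P2=4, P3=2, P4=3, P5=0, P6=0)
step 3: fire T0:  (P0=4, P1=0, P2=4, P3=2, P4=3, P5=0, P6=0) → (P0=4, P1=0, P2=5, P3=1, P4=3, P5=0, P6=0)
step 4: fire T2:  (P0=4, P1=0, P2=5, P3=1, P4=3, P5=0, P6=0) → (P0=5, P1=0, P2=5, P3=1, P4=6, P5=0, P6=0)
step 5: fire T0:  (P0=5, P1=0, P2=5, P3=1, P4=6, P5=0, P6=0) → (P0=5, P1=0, P2=6, P3=0, P4=6, P5=0, P6=0)
step 6: fire T2:  (P0=5, P1=0, P2=6, P3=0, P4=6, P5=0, P6=0) → (P0=6, P1=0, P2=6, P3=0, P4=9, P5=0, P6=0)
step 7: fire T2:  (P0=6, P1=0, P2=6, P3=0, P4=9, P5=0, P6=0) → (P0=7, P1=0, P2=6, P3=0, P4=12, P5=0, P6=0)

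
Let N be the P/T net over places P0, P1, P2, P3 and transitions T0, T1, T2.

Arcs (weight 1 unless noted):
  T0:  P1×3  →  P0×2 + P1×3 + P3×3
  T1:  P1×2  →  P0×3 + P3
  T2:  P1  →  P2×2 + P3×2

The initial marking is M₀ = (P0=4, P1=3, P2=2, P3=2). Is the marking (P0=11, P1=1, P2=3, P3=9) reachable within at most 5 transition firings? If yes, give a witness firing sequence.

depth 0: 1 marking
depth 1: 4 markings reached so far
depth 2: 9 markings reached so far
depth 3: 15 markings reached so far
depth 4: 21 markings reached so far
depth 5: 27 markings reached so far
target is not among the 27 markings reachable within 5 steps

NO — not reachable within 5 firings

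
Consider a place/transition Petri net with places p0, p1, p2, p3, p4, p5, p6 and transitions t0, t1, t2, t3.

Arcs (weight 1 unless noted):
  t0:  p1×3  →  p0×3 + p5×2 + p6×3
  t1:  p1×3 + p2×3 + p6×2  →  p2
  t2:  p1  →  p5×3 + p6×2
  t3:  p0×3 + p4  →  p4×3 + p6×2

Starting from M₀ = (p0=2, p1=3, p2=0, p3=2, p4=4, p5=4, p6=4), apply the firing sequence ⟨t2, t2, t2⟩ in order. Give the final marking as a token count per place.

(p0=2, p1=0, p2=0, p3=2, p4=4, p5=13, p6=10)

step 1: fire t2:  (p0=2, p1=3, p2=0, p3=2, p4=4, p5=4, p6=4) → (p0=2, p1=2, p2=0, p3=2, p4=4, p5=7, p6=6)
step 2: fire t2:  (p0=2, p1=2, p2=0, p3=2, p4=4, p5=7, p6=6) → (p0=2, p1=1, p2=0, p3=2, p4=4, p5=10, p6=8)
step 3: fire t2:  (p0=2, p1=1, p2=0, p3=2, p4=4, p5=10, p6=8) → (p0=2, p1=0, p2=0, p3=2, p4=4, p5=13, p6=10)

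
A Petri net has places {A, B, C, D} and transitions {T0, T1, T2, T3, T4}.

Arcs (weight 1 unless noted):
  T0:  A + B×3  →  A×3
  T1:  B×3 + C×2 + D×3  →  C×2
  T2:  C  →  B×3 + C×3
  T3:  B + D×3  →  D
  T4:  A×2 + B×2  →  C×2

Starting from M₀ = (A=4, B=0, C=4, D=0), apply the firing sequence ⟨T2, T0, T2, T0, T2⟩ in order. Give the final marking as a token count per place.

(A=8, B=3, C=10, D=0)

step 1: fire T2:  (A=4, B=0, C=4, D=0) → (A=4, B=3, C=6, D=0)
step 2: fire T0:  (A=4, B=3, C=6, D=0) → (A=6, B=0, C=6, D=0)
step 3: fire T2:  (A=6, B=0, C=6, D=0) → (A=6, B=3, C=8, D=0)
step 4: fire T0:  (A=6, B=3, C=8, D=0) → (A=8, B=0, C=8, D=0)
step 5: fire T2:  (A=8, B=0, C=8, D=0) → (A=8, B=3, C=10, D=0)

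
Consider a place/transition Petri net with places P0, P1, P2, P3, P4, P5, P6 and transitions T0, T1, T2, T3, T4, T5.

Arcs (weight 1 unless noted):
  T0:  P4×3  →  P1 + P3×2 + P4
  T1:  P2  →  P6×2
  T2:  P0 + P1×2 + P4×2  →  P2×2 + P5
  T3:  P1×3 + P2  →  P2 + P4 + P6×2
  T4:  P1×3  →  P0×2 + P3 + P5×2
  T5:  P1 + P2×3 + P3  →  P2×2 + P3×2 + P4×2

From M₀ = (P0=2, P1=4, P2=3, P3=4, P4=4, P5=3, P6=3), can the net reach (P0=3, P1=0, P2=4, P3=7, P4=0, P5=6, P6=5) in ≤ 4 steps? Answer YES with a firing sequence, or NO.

step 1: fire T0:  (P0=2, P1=4, P2=3, P3=4, P4=4, P5=3, P6=3) → (P0=2, P1=5, P2=3, P3=6, P4=2, P5=3, P6=3)
step 2: fire T1:  (P0=2, P1=5, P2=3, P3=6, P4=2, P5=3, P6=3) → (P0=2, P1=5, P2=2, P3=6, P4=2, P5=3, P6=5)
step 3: fire T2:  (P0=2, P1=5, P2=2, P3=6, P4=2, P5=3, P6=5) → (P0=1, P1=3, P2=4, P3=6, P4=0, P5=4, P6=5)
step 4: fire T4:  (P0=1, P1=3, P2=4, P3=6, P4=0, P5=4, P6=5) → (P0=3, P1=0, P2=4, P3=7, P4=0, P5=6, P6=5)

YES — reachable via ⟨T0, T1, T2, T4⟩ (4 firings)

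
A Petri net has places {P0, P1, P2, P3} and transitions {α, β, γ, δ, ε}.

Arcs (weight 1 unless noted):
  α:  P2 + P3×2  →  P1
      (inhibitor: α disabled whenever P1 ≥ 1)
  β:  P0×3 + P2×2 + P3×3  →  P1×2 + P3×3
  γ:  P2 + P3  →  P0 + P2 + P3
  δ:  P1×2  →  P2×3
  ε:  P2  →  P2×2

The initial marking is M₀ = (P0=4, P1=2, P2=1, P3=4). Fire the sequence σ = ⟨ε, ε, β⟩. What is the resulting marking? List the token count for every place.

step 1: fire ε:  (P0=4, P1=2, P2=1, P3=4) → (P0=4, P1=2, P2=2, P3=4)
step 2: fire ε:  (P0=4, P1=2, P2=2, P3=4) → (P0=4, P1=2, P2=3, P3=4)
step 3: fire β:  (P0=4, P1=2, P2=3, P3=4) → (P0=1, P1=4, P2=1, P3=4)

(P0=1, P1=4, P2=1, P3=4)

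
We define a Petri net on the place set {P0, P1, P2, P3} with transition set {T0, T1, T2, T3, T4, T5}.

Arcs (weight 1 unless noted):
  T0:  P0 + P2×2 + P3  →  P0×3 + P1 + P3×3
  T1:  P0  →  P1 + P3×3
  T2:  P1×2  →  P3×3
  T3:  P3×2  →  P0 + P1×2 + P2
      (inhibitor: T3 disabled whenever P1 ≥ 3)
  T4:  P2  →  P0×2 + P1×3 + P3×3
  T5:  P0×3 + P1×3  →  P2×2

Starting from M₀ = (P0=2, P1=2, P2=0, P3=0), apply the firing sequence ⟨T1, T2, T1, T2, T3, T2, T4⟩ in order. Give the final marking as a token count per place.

step 1: fire T1:  (P0=2, P1=2, P2=0, P3=0) → (P0=1, P1=3, P2=0, P3=3)
step 2: fire T2:  (P0=1, P1=3, P2=0, P3=3) → (P0=1, P1=1, P2=0, P3=6)
step 3: fire T1:  (P0=1, P1=1, P2=0, P3=6) → (P0=0, P1=2, P2=0, P3=9)
step 4: fire T2:  (P0=0, P1=2, P2=0, P3=9) → (P0=0, P1=0, P2=0, P3=12)
step 5: fire T3:  (P0=0, P1=0, P2=0, P3=12) → (P0=1, P1=2, P2=1, P3=10)
step 6: fire T2:  (P0=1, P1=2, P2=1, P3=10) → (P0=1, P1=0, P2=1, P3=13)
step 7: fire T4:  (P0=1, P1=0, P2=1, P3=13) → (P0=3, P1=3, P2=0, P3=16)

(P0=3, P1=3, P2=0, P3=16)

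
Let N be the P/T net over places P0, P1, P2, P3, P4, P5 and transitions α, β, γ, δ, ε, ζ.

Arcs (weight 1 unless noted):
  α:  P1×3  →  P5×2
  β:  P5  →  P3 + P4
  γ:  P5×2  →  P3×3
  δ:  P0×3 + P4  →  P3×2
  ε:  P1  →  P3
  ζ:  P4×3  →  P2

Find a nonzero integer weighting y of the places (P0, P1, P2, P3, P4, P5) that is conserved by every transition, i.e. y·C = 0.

y = (P0:1, P1:2, P2:3, P3:2, P4:1, P5:3)

Incidence matrix C (rows=places, cols=transitions):
        α    β    γ    δ    ε    ζ
   P0   0    0    0   -3    0    0
   P1  -3    0    0    0   -1    0
   P2   0    0    0    0    0    1
   P3   0    1    3    2    1    0
   P4   0    1    0   -1    0   -3
   P5   2   -1   -2    0    0    0

Candidate y = [1, 2, 3, 2, 1, 3]; check y·C column-wise:
  col α: 1·0 + 2·-3 + 3·0 + 2·0 + 1·0 + 3·2 = 0
  col β: 1·0 + 2·0 + 3·0 + 2·1 + 1·1 + 3·-1 = 0
  col γ: 1·0 + 2·0 + 3·0 + 2·3 + 1·0 + 3·-2 = 0
  col δ: 1·-3 + 2·0 + 3·0 + 2·2 + 1·-1 + 3·0 = 0
  col ε: 1·0 + 2·-1 + 3·0 + 2·1 + 1·0 + 3·0 = 0
  col ζ: 1·0 + 2·0 + 3·1 + 2·0 + 1·-3 + 3·0 = 0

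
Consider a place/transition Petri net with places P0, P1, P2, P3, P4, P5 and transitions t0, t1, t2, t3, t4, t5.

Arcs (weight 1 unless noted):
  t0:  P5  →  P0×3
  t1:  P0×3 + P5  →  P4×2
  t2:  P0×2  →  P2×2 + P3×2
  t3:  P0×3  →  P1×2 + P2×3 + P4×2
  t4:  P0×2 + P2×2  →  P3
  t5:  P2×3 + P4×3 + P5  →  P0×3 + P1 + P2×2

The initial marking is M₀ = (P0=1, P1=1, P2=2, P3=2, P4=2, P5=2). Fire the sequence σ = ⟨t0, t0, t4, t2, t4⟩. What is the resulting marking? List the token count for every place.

(P0=1, P1=1, P2=0, P3=6, P4=2, P5=0)

step 1: fire t0:  (P0=1, P1=1, P2=2, P3=2, P4=2, P5=2) → (P0=4, P1=1, P2=2, P3=2, P4=2, P5=1)
step 2: fire t0:  (P0=4, P1=1, P2=2, P3=2, P4=2, P5=1) → (P0=7, P1=1, P2=2, P3=2, P4=2, P5=0)
step 3: fire t4:  (P0=7, P1=1, P2=2, P3=2, P4=2, P5=0) → (P0=5, P1=1, P2=0, P3=3, P4=2, P5=0)
step 4: fire t2:  (P0=5, P1=1, P2=0, P3=3, P4=2, P5=0) → (P0=3, P1=1, P2=2, P3=5, P4=2, P5=0)
step 5: fire t4:  (P0=3, P1=1, P2=2, P3=5, P4=2, P5=0) → (P0=1, P1=1, P2=0, P3=6, P4=2, P5=0)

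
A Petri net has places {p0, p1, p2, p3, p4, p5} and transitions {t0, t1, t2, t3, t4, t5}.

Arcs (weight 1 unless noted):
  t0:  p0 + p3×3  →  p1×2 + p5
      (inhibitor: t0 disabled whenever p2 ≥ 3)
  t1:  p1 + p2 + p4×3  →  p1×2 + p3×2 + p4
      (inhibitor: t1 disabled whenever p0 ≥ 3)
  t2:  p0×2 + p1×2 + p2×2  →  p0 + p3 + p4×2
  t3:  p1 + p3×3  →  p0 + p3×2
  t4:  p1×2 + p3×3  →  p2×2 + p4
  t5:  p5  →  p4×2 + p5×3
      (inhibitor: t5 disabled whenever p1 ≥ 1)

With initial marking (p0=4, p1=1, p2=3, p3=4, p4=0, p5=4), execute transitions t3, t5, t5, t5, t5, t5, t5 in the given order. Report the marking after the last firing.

(p0=5, p1=0, p2=3, p3=3, p4=12, p5=16)

step 1: fire t3:  (p0=4, p1=1, p2=3, p3=4, p4=0, p5=4) → (p0=5, p1=0, p2=3, p3=3, p4=0, p5=4)
step 2: fire t5:  (p0=5, p1=0, p2=3, p3=3, p4=0, p5=4) → (p0=5, p1=0, p2=3, p3=3, p4=2, p5=6)
step 3: fire t5:  (p0=5, p1=0, p2=3, p3=3, p4=2, p5=6) → (p0=5, p1=0, p2=3, p3=3, p4=4, p5=8)
step 4: fire t5:  (p0=5, p1=0, p2=3, p3=3, p4=4, p5=8) → (p0=5, p1=0, p2=3, p3=3, p4=6, p5=10)
step 5: fire t5:  (p0=5, p1=0, p2=3, p3=3, p4=6, p5=10) → (p0=5, p1=0, p2=3, p3=3, p4=8, p5=12)
step 6: fire t5:  (p0=5, p1=0, p2=3, p3=3, p4=8, p5=12) → (p0=5, p1=0, p2=3, p3=3, p4=10, p5=14)
step 7: fire t5:  (p0=5, p1=0, p2=3, p3=3, p4=10, p5=14) → (p0=5, p1=0, p2=3, p3=3, p4=12, p5=16)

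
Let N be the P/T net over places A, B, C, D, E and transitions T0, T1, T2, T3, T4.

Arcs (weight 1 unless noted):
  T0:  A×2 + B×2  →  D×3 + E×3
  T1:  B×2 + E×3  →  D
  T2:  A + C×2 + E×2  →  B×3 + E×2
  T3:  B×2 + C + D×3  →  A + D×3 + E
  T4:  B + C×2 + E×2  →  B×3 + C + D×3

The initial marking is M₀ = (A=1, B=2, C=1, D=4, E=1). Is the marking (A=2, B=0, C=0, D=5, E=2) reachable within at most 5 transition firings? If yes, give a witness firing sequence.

NO — not reachable within 5 firings

depth 0: 1 marking
depth 1: 2 markings reached so far
depth 2: 2 markings reached so far
(frontier empty at depth 2; search complete)
target is not among the 2 markings reachable within 5 steps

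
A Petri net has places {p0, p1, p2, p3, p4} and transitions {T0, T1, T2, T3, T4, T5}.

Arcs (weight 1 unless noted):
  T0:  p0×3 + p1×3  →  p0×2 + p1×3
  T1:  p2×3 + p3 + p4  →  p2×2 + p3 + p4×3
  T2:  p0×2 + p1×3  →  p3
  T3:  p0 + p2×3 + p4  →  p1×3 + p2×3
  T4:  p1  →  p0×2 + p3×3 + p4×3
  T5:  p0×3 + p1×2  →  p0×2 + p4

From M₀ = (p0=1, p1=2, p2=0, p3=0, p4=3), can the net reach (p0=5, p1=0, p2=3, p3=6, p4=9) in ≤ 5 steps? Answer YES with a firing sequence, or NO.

NO — not reachable within 5 firings

depth 0: 1 marking
depth 1: 2 markings reached so far
depth 2: 3 markings reached so far
depth 3: 3 markings reached so far
(frontier empty at depth 3; search complete)
target is not among the 3 markings reachable within 5 steps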